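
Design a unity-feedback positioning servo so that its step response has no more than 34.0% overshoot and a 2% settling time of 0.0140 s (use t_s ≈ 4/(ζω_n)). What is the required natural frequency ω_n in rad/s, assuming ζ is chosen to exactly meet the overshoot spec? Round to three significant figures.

ζ = −ln(OS)/√(π² + (ln OS)²). With OS = 0.340, ln OS = −1.079 and ζ = 1.079/3.322 = 0.325.
Then ω_n = 4/(ζ t_s) = 4/(0.325 × 0.0140) = 880 rad/s.

ω_n ≈ 880 rad/s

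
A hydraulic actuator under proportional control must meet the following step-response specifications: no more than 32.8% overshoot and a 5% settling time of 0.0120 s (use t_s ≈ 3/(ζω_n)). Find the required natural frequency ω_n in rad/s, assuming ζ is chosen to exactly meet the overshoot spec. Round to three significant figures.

ω_n ≈ 748 rad/s

Inverting the overshoot relation: ζ = |ln 0.328|/√(π² + ln²0.328) = 0.334.
Then ω_n = 3/(ζ t_s) = 3/(0.334 × 0.0120) = 748 rad/s.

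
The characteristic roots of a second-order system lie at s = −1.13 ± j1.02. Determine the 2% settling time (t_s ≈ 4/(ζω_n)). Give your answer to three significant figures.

For poles at −σ ± jω_d, ζω_n = σ = 1.13, so t_s ≈ 4/σ = 3.54 s.

t_s ≈ 3.54 s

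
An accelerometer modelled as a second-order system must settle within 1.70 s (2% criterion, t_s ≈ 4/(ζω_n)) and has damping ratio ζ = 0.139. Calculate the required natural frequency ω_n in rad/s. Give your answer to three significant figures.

ω_n ≈ 16.9 rad/s

Rearranging t_s ≈ 4/(ζω_n) gives ω_n = 4/(ζ·t_s) = 4/(0.139 × 1.70) = 16.9 rad/s.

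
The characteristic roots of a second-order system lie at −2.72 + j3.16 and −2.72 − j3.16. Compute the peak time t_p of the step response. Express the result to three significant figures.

t_p = π/ω_d with ω_d = 3.16 (the imaginary part), so t_p = 0.994 s.

t_p ≈ 0.994 s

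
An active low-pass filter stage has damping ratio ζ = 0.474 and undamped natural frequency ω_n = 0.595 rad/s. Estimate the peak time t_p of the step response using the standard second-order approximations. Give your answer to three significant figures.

The damped frequency is ω_d = ω_n√(1−ζ²) = 0.595·√(1−0.225) = 0.524 rad/s.
Peak time t_p = π/ω_d = π/0.524 = 6.00 s.

t_p ≈ 6.00 s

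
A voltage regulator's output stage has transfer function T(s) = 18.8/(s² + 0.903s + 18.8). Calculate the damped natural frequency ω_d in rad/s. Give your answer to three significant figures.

Comparing the denominator to s² + 2ζω_n s + ω_n²: ω_n = √18.8 = 4.34 rad/s, and 2ζω_n = 0.903 so ζ = 0.903/(2·4.34) = 0.104.
ω_d = ω_n√(1−ζ²) = 4.31 rad/s.

ω_d ≈ 4.31 rad/s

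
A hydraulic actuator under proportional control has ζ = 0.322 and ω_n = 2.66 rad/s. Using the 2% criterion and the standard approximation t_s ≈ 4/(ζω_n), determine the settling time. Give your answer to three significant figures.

t_s ≈ 4/(ζω_n) = 4/(0.322 × 2.66) = 4.67 s.

t_s ≈ 4.67 s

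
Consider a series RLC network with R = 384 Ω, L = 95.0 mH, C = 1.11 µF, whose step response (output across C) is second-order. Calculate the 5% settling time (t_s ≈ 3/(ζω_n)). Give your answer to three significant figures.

For a series RLC circuit (capacitor voltage as output), ω_n = 1/√(LC) = 1/√(95.0 mH · 1.11 µF) = 3080 rad/s.
ζ = (R/2)·√(C/L) = (384/2)·√(1.11 µF/95.0 mH) = 0.656.
t_s ≈ 3/(ζω_n) = 0.00148 s.

t_s ≈ 0.00148 s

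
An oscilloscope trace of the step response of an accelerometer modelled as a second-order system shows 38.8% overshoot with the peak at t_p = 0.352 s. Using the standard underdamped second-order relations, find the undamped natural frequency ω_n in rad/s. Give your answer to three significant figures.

From the overshoot, ζ = −ln(OS)/√(π²+ln²(OS)) = 0.289.
From t_p = π/ω_d, ω_d = π/0.352 = 8.92 rad/s, so ω_n = ω_d/√(1−ζ²) = 9.32 rad/s.

ω_n ≈ 9.32 rad/s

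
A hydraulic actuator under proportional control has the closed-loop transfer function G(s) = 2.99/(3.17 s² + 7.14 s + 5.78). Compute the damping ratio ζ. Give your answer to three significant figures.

Dividing through by 3.17: denominator becomes s² + 2.252 s + 1.823.
So ω_n = √1.823 = 1.35 rad/s and ζ = 2.252/(2·1.35) = 0.834.

ζ ≈ 0.834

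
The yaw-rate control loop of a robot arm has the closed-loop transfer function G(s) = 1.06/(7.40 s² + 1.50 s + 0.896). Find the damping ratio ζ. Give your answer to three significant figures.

Dividing through by 7.40: denominator becomes s² + 0.2027 s + 0.1211.
So ω_n = √0.1211 = 0.348 rad/s and ζ = 0.2027/(2·0.348) = 0.291.

ζ ≈ 0.291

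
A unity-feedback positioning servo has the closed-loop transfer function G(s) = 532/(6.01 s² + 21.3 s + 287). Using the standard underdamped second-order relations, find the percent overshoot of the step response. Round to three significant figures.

%OS ≈ 43.5%

Dividing through by 6.01: denominator becomes s² + 3.544 s + 47.75.
So ω_n = √47.75 = 6.91 rad/s and ζ = 3.544/(2·6.91) = 0.256.
Overshoot: exp(−π·0.256/√(1−0.256²)) = 0.435, i.e. 43.5%.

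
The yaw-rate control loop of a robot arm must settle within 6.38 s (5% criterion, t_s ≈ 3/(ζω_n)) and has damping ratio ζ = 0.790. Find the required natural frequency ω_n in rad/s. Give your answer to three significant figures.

Rearranging t_s ≈ 3/(ζω_n) gives ω_n = 3/(ζ·t_s) = 3/(0.790 × 6.38) = 0.595 rad/s.

ω_n ≈ 0.595 rad/s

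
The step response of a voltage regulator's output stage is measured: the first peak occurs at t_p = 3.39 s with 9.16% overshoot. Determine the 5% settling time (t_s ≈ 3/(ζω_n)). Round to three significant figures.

t_s ≈ 4.25 s

ζ from %OS: ζ = |ln 0.0916|/√(π²+ln²0.0916) = 0.606.
t_p = π/ω_d ⇒ ω_d = 0.927 rad/s; then ω_n = ω_d/√(1−ζ²) = 1.16 rad/s.
t_s ≈ 3/(ζω_n) = 3/(0.606·1.16) = 4.25 s.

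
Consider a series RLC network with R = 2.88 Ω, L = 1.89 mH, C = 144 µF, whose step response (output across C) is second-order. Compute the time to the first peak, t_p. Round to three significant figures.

t_p ≈ 0.00179 s

For a series RLC circuit (capacitor voltage as output), ω_n = 1/√(LC) = 1/√(1.89 mH · 144 µF) = 1920 rad/s.
ζ = (R/2)·√(C/L) = (2.88/2)·√(144 µF/1.89 mH) = 0.397.
ω_d = 1920·√(1 − 0.397²) = 1760 rad/s. t_p = π/ω_d = 0.00179 s.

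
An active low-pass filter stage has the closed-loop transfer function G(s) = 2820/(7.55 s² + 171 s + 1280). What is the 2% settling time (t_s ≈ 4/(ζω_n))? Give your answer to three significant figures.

t_s ≈ 0.353 s

Dividing through by 7.55: denominator becomes s² + 22.65 s + 169.5.
So ω_n = √169.5 = 13.0 rad/s and ζ = 22.65/(2·13.0) = 0.870.
t_s ≈ 4/(ζω_n) = 0.353 s.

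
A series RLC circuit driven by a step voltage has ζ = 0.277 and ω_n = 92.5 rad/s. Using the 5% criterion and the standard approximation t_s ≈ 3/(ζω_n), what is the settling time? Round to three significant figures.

t_s ≈ 3/(ζω_n) = 3/(0.277 × 92.5) = 0.117 s.

t_s ≈ 0.117 s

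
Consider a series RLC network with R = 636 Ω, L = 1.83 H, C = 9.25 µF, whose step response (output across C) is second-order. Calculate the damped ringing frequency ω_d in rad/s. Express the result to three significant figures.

For a series RLC circuit (capacitor voltage as output), ω_n = 1/√(LC) = 1/√(1.83 H · 9.25 µF) = 243 rad/s.
ζ = (R/2)·√(C/L) = (636/2)·√(9.25 µF/1.83 H) = 0.715.
ω_d = ω_n√(1−ζ²) = 170 rad/s.

ω_d ≈ 170 rad/s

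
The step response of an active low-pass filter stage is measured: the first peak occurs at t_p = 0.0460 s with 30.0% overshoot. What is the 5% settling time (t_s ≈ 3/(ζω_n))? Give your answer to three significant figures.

t_s ≈ 0.115 s

ζ from %OS: ζ = |ln 0.300|/√(π²+ln²0.300) = 0.358.
t_p = π/ω_d ⇒ ω_d = 68.3 rad/s; then ω_n = ω_d/√(1−ζ²) = 73.1 rad/s.
t_s ≈ 3/(ζω_n) = 3/(0.358·73.1) = 0.115 s.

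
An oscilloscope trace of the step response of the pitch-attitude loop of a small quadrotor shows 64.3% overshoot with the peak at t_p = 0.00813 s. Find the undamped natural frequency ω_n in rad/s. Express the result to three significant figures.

ω_n ≈ 390 rad/s

From the overshoot, ζ = −ln(OS)/√(π²+ln²(OS)) = 0.139.
From t_p = π/ω_d, ω_d = π/0.00813 = 386 rad/s, so ω_n = ω_d/√(1−ζ²) = 390 rad/s.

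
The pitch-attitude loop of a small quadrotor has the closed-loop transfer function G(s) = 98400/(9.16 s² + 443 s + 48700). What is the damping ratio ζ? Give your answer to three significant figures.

Dividing through by 9.16: denominator becomes s² + 48.36 s + 5317.
So ω_n = √5317 = 72.9 rad/s and ζ = 48.36/(2·72.9) = 0.332.

ζ ≈ 0.332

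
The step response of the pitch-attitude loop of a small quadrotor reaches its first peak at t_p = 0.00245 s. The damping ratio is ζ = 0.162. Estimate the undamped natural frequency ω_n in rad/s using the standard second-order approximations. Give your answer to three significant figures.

Peak time t_p = π/ω_d, so ω_d = π/t_p = π/0.00245 = 1280 rad/s.
ω_n = ω_d/√(1−ζ²) = 1280/√0.974 = 1300 rad/s.

ω_n ≈ 1300 rad/s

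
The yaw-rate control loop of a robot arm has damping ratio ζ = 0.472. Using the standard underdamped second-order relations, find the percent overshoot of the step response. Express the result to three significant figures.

For an underdamped second-order system, %OS = 100·exp(−πζ/√(1−ζ²)).
πζ/√(1−ζ²) = π·0.472/√(1−0.223) = 1.682, so %OS = 100·e^(−1.682) = 18.6%.

%OS ≈ 18.6%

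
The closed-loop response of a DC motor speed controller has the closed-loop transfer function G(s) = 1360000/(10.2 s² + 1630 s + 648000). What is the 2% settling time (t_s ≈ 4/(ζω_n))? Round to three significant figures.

Dividing through by 10.2: denominator becomes s² + 159.8 s + 63530.
So ω_n = √63530 = 252 rad/s and ζ = 159.8/(2·252) = 0.317.
t_s ≈ 4/(ζω_n) = 0.0501 s.

t_s ≈ 0.0501 s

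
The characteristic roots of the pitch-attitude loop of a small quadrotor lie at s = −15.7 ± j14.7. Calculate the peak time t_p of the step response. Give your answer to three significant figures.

t_p = π/ω_d with ω_d = 14.7 (the imaginary part), so t_p = 0.214 s.

t_p ≈ 0.214 s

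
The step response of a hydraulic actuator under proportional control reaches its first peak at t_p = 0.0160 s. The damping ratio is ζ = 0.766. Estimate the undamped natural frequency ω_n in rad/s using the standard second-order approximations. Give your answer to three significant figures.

Peak time t_p = π/ω_d, so ω_d = π/t_p = π/0.0160 = 196 rad/s.
ω_n = ω_d/√(1−ζ²) = 196/√0.413 = 305 rad/s.

ω_n ≈ 305 rad/s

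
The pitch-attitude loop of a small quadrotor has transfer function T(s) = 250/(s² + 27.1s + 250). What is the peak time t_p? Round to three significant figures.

t_p ≈ 0.386 s

Comparing the denominator to s² + 2ζω_n s + ω_n²: ω_n = √250 = 15.8 rad/s, and 2ζω_n = 27.1 so ζ = 27.1/(2·15.8) = 0.857.
The damped frequency ω_d = ω_n√(1−ζ²) = 8.15 rad/s. Then t_p = π/ω_d = 0.386 s.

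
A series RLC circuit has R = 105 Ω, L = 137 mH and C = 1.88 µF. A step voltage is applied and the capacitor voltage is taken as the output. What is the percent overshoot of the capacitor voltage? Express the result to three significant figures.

For a series RLC circuit (capacitor voltage as output), ω_n = 1/√(LC) = 1/√(137 mH · 1.88 µF) = 1970 rad/s.
ζ = (R/2)·√(C/L) = (105/2)·√(1.88 µF/137 mH) = 0.194.
%OS = 100 e^{−πζ/√(1−ζ²)} with ζ = 0.194 gives 53.6%.

%OS ≈ 53.6%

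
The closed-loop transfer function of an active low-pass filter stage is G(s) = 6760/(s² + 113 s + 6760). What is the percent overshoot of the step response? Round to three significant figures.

%OS ≈ 5.12%

Comparing the denominator to s² + 2ζω_n s + ω_n²: ω_n = √6760 = 82.2 rad/s, and 2ζω_n = 113 so ζ = 113/(2·82.2) = 0.687.
%OS = 100 e^{−πζ/√(1−ζ²)} with ζ = 0.687 gives 5.12%.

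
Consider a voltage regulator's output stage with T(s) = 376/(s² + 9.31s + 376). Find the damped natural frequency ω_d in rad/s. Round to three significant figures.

Comparing the denominator to s² + 2ζω_n s + ω_n²: ω_n = √376 = 19.4 rad/s, and 2ζω_n = 9.31 so ζ = 9.31/(2·19.4) = 0.240.
The damped frequency ω_d = ω_n√(1−ζ²) = 18.8 rad/s.

ω_d ≈ 18.8 rad/s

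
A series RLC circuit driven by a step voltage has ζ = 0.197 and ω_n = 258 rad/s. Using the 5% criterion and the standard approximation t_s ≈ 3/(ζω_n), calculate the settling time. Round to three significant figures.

t_s ≈ 0.0590 s

t_s ≈ 3/(ζω_n) = 3/(0.197 × 258) = 0.0590 s.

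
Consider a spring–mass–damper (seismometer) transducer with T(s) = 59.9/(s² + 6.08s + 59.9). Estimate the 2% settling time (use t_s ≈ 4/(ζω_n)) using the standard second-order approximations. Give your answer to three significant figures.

Comparing the denominator to s² + 2ζω_n s + ω_n²: ω_n = √59.9 = 7.74 rad/s, and 2ζω_n = 6.08 so ζ = 6.08/(2·7.74) = 0.393.
t_s ≈ 4/(ζω_n) = 4/(0.393·7.74) = 1.32 s.

t_s ≈ 1.32 s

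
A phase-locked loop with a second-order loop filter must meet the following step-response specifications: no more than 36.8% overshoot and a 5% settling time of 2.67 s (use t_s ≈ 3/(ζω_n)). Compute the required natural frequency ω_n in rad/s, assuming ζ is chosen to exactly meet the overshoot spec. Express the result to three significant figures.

ζ = −ln(OS)/√(π² + (ln OS)²). With OS = 0.368, ln OS = −0.9997 and ζ = 0.9997/3.297 = 0.303.
Then ω_n = 3/(ζ t_s) = 3/(0.303 × 2.67) = 3.71 rad/s.

ω_n ≈ 3.71 rad/s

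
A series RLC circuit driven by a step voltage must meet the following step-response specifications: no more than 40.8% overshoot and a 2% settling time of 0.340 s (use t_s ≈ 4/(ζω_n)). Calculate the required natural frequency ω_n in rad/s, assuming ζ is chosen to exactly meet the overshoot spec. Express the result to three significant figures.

ω_n ≈ 42.9 rad/s

From %OS = 100·exp(−πζ/√(1−ζ²)), invert to get ζ = −ln(OS)/√(π² + ln²(OS)) with OS = 0.408.
−ln 0.408 = 0.8965, so ζ = 0.8965/√(π² + 0.8037) = 0.274.
From t_s ≈ 4/(ζω_n): ω_n = 4/(ζ·t_s) = 4/(0.274·0.340) = 42.9 rad/s.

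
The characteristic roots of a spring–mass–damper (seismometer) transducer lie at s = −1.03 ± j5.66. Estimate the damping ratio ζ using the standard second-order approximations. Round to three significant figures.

|pole| = ω_n = √(1.03² + 5.66²) = 5.75 rad/s; ζ = cos θ = σ/ω_n = 0.179.

ζ ≈ 0.179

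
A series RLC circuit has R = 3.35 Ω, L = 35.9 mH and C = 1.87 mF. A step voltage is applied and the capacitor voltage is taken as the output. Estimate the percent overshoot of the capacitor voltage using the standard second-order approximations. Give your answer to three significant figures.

%OS ≈ 27.3%

For a series RLC circuit (capacitor voltage as output), ω_n = 1/√(LC) = 1/√(35.9 mH · 1.87 mF) = 122 rad/s.
ζ = (R/2)·√(C/L) = (3.35/2)·√(1.87 mF/35.9 mH) = 0.382.
%OS = 100 e^{−πζ/√(1−ζ²)} with ζ = 0.382 gives 27.3%.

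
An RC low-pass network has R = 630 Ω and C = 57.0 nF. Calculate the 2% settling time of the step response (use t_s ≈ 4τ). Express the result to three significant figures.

τ = RC = 630 × 57.0 nF = 0.0000359 s.
t_s ≈ 4τ = 0.000144 s.

t_s ≈ 0.000144 s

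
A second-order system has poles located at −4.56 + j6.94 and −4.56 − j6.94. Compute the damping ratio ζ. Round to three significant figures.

ζ ≈ 0.549

|pole| = ω_n = √(4.56² + 6.94²) = 8.30 rad/s; ζ = cos θ = σ/ω_n = 0.549.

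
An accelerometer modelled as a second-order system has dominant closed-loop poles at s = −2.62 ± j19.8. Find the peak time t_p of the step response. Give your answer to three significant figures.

t_p = π/ω_d with ω_d = 19.8 (the imaginary part), so t_p = 0.159 s.

t_p ≈ 0.159 s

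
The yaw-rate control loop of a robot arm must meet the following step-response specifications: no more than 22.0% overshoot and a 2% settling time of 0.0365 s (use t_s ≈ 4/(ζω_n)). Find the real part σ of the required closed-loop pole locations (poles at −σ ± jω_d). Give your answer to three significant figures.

The settling-time spec alone fixes σ = ζω_n = 4/t_s = 4/0.0365 = 110.
(Overshoot then fixes ζ = 0.434 and hence ω_d = σ·√(1−ζ²)/ζ = 227 rad/s.)

σ ≈ 110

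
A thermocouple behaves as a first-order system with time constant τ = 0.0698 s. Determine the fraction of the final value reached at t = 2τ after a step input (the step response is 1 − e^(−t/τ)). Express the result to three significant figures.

y(t)/y_∞ = 1 − e^(−t/τ) = 1 − e^(−2) = 1 − e^(−2.00) = 0.865.

y/y_∞ ≈ 0.865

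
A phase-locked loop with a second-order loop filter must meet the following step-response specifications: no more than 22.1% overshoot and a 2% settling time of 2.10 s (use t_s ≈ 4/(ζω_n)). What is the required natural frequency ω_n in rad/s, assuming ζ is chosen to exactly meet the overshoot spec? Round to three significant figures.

Inverting the overshoot relation: ζ = |ln 0.221|/√(π² + ln²0.221) = 0.433.
From t_s ≈ 4/(ζω_n): ω_n = 4/(ζ·t_s) = 4/(0.433·2.10) = 4.40 rad/s.

ω_n ≈ 4.40 rad/s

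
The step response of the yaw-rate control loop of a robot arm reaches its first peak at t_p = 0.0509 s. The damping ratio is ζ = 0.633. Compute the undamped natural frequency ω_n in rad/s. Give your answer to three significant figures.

ω_n ≈ 79.7 rad/s

Peak time t_p = π/ω_d, so ω_d = π/t_p = π/0.0509 = 61.7 rad/s.
ω_n = ω_d/√(1−ζ²) = 61.7/√0.599 = 79.7 rad/s.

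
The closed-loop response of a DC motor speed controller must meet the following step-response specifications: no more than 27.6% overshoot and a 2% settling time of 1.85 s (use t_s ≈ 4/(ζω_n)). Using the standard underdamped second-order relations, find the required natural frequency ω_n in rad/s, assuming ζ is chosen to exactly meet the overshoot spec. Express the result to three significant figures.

ω_n ≈ 5.70 rad/s

ζ = −ln(OS)/√(π² + (ln OS)²). With OS = 0.276, ln OS = −1.287 and ζ = 1.287/3.395 = 0.379.
From t_s ≈ 4/(ζω_n): ω_n = 4/(ζ·t_s) = 4/(0.379·1.85) = 5.70 rad/s.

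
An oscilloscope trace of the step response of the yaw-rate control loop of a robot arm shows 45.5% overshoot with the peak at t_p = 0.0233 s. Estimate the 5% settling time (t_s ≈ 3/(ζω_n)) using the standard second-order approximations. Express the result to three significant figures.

From the overshoot, ζ = −ln(OS)/√(π²+ln²(OS)) = 0.243.
t_p = π/ω_d ⇒ ω_d = 135 rad/s; then ω_n = ω_d/√(1−ζ²) = 139 rad/s.
t_s ≈ 3/(ζω_n) = 3/(0.243·139) = 0.0888 s.

t_s ≈ 0.0888 s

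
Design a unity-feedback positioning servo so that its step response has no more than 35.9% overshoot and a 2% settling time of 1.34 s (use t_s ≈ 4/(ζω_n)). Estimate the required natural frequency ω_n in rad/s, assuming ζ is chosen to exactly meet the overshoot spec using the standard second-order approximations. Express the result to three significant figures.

ζ = −ln(OS)/√(π² + (ln OS)²). With OS = 0.359, ln OS = −1.024 and ζ = 1.024/3.304 = 0.310.
From t_s ≈ 4/(ζω_n): ω_n = 4/(ζ·t_s) = 4/(0.310·1.34) = 9.63 rad/s.

ω_n ≈ 9.63 rad/s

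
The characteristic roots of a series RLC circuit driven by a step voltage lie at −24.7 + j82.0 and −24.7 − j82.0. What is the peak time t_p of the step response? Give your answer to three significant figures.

t_p = π/ω_d with ω_d = 82.0 (the imaginary part), so t_p = 0.0383 s.

t_p ≈ 0.0383 s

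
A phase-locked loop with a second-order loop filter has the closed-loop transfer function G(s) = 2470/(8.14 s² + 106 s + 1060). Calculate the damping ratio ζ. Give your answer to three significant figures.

Dividing through by 8.14: denominator becomes s² + 13.02 s + 130.2.
So ω_n = √130.2 = 11.4 rad/s and ζ = 13.02/(2·11.4) = 0.571.

ζ ≈ 0.571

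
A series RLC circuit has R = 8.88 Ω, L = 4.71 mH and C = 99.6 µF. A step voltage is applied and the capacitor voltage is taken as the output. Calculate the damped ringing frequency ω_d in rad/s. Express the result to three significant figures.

For a series RLC circuit (capacitor voltage as output), ω_n = 1/√(LC) = 1/√(4.71 mH · 99.6 µF) = 1460 rad/s.
ζ = (R/2)·√(C/L) = (8.88/2)·√(99.6 µF/4.71 mH) = 0.646.
The damped frequency ω_d = ω_n√(1−ζ²) = 1110 rad/s.

ω_d ≈ 1110 rad/s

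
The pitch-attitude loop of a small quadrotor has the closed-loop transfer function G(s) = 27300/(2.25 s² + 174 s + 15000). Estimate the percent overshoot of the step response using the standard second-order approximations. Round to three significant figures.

%OS ≈ 18.5%

Dividing through by 2.25: denominator becomes s² + 77.33 s + 6667.
So ω_n = √6667 = 81.6 rad/s and ζ = 77.33/(2·81.6) = 0.474.
%OS = 100 e^{−πζ/√(1−ζ²)} with ζ = 0.474 gives 18.5%.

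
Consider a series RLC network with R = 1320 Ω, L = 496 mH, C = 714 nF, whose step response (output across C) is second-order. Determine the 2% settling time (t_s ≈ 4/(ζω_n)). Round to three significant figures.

For a series RLC circuit (capacitor voltage as output), ω_n = 1/√(LC) = 1/√(496 mH · 714 nF) = 1680 rad/s.
ζ = (R/2)·√(C/L) = (1320/2)·√(714 nF/496 mH) = 0.792.
t_s ≈ 4/(ζω_n) = 0.00301 s.

t_s ≈ 0.00301 s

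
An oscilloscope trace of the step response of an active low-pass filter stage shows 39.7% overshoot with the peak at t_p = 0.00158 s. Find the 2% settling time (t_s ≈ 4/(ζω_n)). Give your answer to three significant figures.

t_s ≈ 0.00684 s

ζ from %OS: ζ = |ln 0.397|/√(π²+ln²0.397) = 0.282.
t_p = π/ω_d ⇒ ω_d = 1990 rad/s; then ω_n = ω_d/√(1−ζ²) = 2070 rad/s.
t_s ≈ 4/(ζω_n) = 4/(0.282·2070) = 0.00684 s.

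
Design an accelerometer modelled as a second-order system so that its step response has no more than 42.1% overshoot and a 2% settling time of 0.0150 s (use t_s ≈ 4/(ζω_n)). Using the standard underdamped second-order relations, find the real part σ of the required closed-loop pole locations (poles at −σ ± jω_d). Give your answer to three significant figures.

σ ≈ 267

The settling-time spec alone fixes σ = ζω_n = 4/t_s = 4/0.0150 = 267.
(Overshoot then fixes ζ = 0.265 and hence ω_d = σ·√(1−ζ²)/ζ = 968 rad/s.)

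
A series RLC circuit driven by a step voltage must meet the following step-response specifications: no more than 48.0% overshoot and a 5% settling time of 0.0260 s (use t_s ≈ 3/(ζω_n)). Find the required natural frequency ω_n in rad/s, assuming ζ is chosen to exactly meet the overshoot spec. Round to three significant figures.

ω_n ≈ 507 rad/s

From %OS = 100·exp(−πζ/√(1−ζ²)), invert to get ζ = −ln(OS)/√(π² + ln²(OS)) with OS = 0.480.
−ln 0.480 = 0.7340, so ζ = 0.7340/√(π² + 0.5387) = 0.228.
From t_s ≈ 3/(ζω_n): ω_n = 3/(ζ·t_s) = 3/(0.228·0.0260) = 507 rad/s.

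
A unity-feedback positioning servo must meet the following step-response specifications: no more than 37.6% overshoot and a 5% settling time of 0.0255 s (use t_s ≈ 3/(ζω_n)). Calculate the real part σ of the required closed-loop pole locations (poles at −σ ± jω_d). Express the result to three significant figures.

σ ≈ 118

The settling-time spec alone fixes σ = ζω_n = 3/t_s = 3/0.0255 = 118.
(Overshoot then fixes ζ = 0.297 and hence ω_d = σ·√(1−ζ²)/ζ = 378 rad/s.)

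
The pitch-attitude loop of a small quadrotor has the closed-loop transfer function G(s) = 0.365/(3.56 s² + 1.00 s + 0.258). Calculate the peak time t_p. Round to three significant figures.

Dividing through by 3.56: denominator becomes s² + 0.2809 s + 0.07247.
So ω_n = √0.07247 = 0.269 rad/s and ζ = 0.2809/(2·0.269) = 0.522.
ω_d = 0.269·√(1 − 0.522²) = 0.230 rad/s. t_p = π/ω_d = 13.7 s.

t_p ≈ 13.7 s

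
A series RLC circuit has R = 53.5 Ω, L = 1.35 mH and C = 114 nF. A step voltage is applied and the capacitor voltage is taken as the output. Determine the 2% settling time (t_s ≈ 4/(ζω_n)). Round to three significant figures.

For a series RLC circuit (capacitor voltage as output), ω_n = 1/√(LC) = 1/√(1.35 mH · 114 nF) = 80600 rad/s.
ζ = (R/2)·√(C/L) = (53.5/2)·√(114 nF/1.35 mH) = 0.246.
t_s ≈ 4/(ζω_n) = 0.000202 s.

t_s ≈ 0.000202 s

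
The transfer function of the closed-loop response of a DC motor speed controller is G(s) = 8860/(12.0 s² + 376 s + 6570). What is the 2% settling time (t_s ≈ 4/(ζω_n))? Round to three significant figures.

Dividing through by 12.0: denominator becomes s² + 31.33 s + 547.5.
So ω_n = √547.5 = 23.4 rad/s and ζ = 31.33/(2·23.4) = 0.670.
t_s ≈ 4/(ζω_n) = 0.255 s.

t_s ≈ 0.255 s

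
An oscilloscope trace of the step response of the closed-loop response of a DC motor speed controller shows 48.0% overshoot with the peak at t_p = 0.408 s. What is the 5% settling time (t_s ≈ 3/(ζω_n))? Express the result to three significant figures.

From the overshoot, ζ = −ln(OS)/√(π²+ln²(OS)) = 0.228.
t_p = π/ω_d ⇒ ω_d = 7.70 rad/s; then ω_n = ω_d/√(1−ζ²) = 7.91 rad/s.
t_s ≈ 3/(ζω_n) = 3/(0.228·7.91) = 1.67 s.

t_s ≈ 1.67 s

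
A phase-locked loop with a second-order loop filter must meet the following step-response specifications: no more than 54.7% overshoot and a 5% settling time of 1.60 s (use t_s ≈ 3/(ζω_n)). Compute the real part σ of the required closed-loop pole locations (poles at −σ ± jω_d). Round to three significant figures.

σ ≈ 1.87

The settling-time spec alone fixes σ = ζω_n = 3/t_s = 3/1.60 = 1.87.
(Overshoot then fixes ζ = 0.189 and hence ω_d = σ·√(1−ζ²)/ζ = 9.76 rad/s.)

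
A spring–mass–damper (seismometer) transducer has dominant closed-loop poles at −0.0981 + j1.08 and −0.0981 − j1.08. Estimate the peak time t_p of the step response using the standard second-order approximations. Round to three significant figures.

t_p = π/ω_d with ω_d = 1.08 (the imaginary part), so t_p = 2.91 s.

t_p ≈ 2.91 s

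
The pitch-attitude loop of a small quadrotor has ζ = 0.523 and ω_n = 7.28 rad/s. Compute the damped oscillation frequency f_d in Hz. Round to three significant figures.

f_d ≈ 0.988 Hz

ω_d = ω_n√(1−ζ²) = 7.28·√0.726 = 6.20 rad/s.
f_d = ω_d/(2π) = 0.988 Hz.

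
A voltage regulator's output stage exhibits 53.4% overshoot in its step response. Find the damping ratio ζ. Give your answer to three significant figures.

From %OS = 100·exp(−πζ/√(1−ζ²)), invert to get ζ = −ln(OS)/√(π² + ln²(OS)) with OS = 0.534.
−ln 0.534 = 0.6274, so ζ = 0.6274/√(π² + 0.3936) = 0.196.

ζ ≈ 0.196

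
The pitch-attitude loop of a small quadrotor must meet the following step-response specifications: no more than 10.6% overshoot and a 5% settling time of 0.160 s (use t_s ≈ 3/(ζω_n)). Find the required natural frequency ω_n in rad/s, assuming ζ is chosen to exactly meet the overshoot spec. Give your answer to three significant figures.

Inverting the overshoot relation: ζ = |ln 0.106|/√(π² + ln²0.106) = 0.581.
Then ω_n = 3/(ζ t_s) = 3/(0.581 × 0.160) = 32.3 rad/s.

ω_n ≈ 32.3 rad/s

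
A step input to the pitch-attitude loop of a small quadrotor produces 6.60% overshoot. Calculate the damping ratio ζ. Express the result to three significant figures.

ζ ≈ 0.654

From %OS = 100·exp(−πζ/√(1−ζ²)), invert to get ζ = −ln(OS)/√(π² + ln²(OS)) with OS = 0.0660.
−ln 0.0660 = 2.718, so ζ = 2.718/√(π² + 7.388) = 0.654.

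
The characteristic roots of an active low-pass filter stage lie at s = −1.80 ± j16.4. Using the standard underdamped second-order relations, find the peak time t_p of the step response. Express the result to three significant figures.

t_p = π/ω_d with ω_d = 16.4 (the imaginary part), so t_p = 0.192 s.

t_p ≈ 0.192 s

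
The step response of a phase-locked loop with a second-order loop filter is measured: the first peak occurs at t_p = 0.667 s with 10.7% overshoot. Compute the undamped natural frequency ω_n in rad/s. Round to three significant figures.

From the overshoot, ζ = −ln(OS)/√(π²+ln²(OS)) = 0.580.
t_p = π/ω_d ⇒ ω_d = 4.71 rad/s; then ω_n = ω_d/√(1−ζ²) = 5.78 rad/s.

ω_n ≈ 5.78 rad/s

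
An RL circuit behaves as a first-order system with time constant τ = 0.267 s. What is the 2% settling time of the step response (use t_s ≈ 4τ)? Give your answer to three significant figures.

t_s ≈ 4τ = 1.07 s.

t_s ≈ 1.07 s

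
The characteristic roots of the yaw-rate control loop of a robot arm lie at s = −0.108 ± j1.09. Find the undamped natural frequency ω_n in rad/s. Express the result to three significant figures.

ω_n ≈ 1.10 rad/s

The poles are at −σ ± jω_d with σ = 0.108 and ω_d = 1.09, so ω_n = √(σ²+ω_d²) = 1.10 rad/s and ζ = σ/ω_n = 0.0986.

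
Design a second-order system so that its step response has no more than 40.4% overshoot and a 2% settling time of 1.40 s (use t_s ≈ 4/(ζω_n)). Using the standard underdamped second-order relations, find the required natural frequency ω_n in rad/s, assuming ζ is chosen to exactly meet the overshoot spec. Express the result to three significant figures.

ω_n ≈ 10.3 rad/s

ζ = −ln(OS)/√(π² + (ln OS)²). With OS = 0.404, ln OS = −0.9063 and ζ = 0.9063/3.270 = 0.277.
From t_s ≈ 4/(ζω_n): ω_n = 4/(ζ·t_s) = 4/(0.277·1.40) = 10.3 rad/s.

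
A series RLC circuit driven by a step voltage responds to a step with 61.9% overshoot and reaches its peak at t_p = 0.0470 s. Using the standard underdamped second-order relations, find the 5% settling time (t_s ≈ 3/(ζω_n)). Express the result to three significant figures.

From the overshoot, ζ = −ln(OS)/√(π²+ln²(OS)) = 0.151.
t_p = π/ω_d ⇒ ω_d = 66.8 rad/s; then ω_n = ω_d/√(1−ζ²) = 67.6 rad/s.
t_s ≈ 3/(ζω_n) = 3/(0.151·67.6) = 0.294 s.

t_s ≈ 0.294 s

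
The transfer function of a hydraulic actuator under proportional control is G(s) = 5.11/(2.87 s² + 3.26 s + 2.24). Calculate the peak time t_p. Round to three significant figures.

Dividing through by 2.87: denominator becomes s² + 1.136 s + 0.7805.
So ω_n = √0.7805 = 0.883 rad/s and ζ = 1.136/(2·0.883) = 0.643.
ω_d = 0.883·√(1 − 0.643²) = 0.677 rad/s. t_p = π/ω_d = 4.64 s.

t_p ≈ 4.64 s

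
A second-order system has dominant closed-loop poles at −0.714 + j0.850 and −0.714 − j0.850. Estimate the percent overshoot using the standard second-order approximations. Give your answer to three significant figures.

The poles are at −σ ± jω_d with σ = 0.714 and ω_d = 0.850, so ω_n = √(σ²+ω_d²) = 1.11 rad/s and ζ = σ/ω_n = 0.643.
%OS = 100·exp(−πζ/√(1−ζ²)) = 7.14%.

%OS ≈ 7.14%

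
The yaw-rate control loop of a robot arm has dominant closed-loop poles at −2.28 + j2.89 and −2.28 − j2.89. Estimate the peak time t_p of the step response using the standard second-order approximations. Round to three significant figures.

t_p ≈ 1.09 s

t_p = π/ω_d with ω_d = 2.89 (the imaginary part), so t_p = 1.09 s.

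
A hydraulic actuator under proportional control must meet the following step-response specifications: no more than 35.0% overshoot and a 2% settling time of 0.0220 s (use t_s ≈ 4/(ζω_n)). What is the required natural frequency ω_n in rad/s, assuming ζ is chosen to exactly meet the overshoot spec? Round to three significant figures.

ω_n ≈ 574 rad/s

Inverting the overshoot relation: ζ = |ln 0.350|/√(π² + ln²0.350) = 0.317.
From t_s ≈ 4/(ζω_n): ω_n = 4/(ζ·t_s) = 4/(0.317·0.0220) = 574 rad/s.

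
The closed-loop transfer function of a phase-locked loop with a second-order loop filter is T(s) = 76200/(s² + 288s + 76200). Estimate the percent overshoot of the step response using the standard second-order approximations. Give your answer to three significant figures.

%OS ≈ 14.6%

ω_n = √76200 = 276 rad/s; ζ = 288/(2·276) = 0.522.
%OS = 100·exp(−πζ/√(1−ζ²)) = 14.6%.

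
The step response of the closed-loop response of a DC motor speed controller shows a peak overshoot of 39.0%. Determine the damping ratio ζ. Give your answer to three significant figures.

ζ ≈ 0.287

From %OS = 100·exp(−πζ/√(1−ζ²)), invert to get ζ = −ln(OS)/√(π² + ln²(OS)) with OS = 0.390.
−ln 0.390 = 0.9416, so ζ = 0.9416/√(π² + 0.8866) = 0.287.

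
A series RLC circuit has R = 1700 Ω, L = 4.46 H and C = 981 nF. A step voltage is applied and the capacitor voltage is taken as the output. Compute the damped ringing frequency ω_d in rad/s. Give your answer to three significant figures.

For a series RLC circuit (capacitor voltage as output), ω_n = 1/√(LC) = 1/√(4.46 H · 981 nF) = 478 rad/s.
ζ = (R/2)·√(C/L) = (1700/2)·√(981 nF/4.46 H) = 0.399.
ω_d = ω_n√(1−ζ²) = 438 rad/s.

ω_d ≈ 438 rad/s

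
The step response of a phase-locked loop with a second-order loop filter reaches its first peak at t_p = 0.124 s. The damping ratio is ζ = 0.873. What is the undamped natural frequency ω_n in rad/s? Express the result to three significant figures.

Peak time t_p = π/ω_d, so ω_d = π/t_p = π/0.124 = 25.3 rad/s.
ω_n = ω_d/√(1−ζ²) = 25.3/√0.238 = 51.9 rad/s.

ω_n ≈ 51.9 rad/s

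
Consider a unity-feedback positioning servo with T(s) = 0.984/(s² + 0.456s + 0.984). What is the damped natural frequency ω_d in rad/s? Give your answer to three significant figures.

Matching coefficients with s² + 2ζω_n s + ω_n² gives ω_n² = 0.984 ⇒ ω_n = 0.992 rad/s, and ζ = 0.456/(2ω_n) = 0.230.
ω_d = 0.992·√(1 − 0.230²) = 0.965 rad/s.

ω_d ≈ 0.965 rad/s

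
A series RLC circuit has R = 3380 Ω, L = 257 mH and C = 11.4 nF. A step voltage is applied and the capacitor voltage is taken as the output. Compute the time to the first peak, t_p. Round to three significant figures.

For a series RLC circuit (capacitor voltage as output), ω_n = 1/√(LC) = 1/√(257 mH · 11.4 nF) = 18500 rad/s.
ζ = (R/2)·√(C/L) = (3380/2)·√(11.4 nF/257 mH) = 0.356.
The damped frequency ω_d = ω_n√(1−ζ²) = 17300 rad/s. t_p = π/ω_d = 0.000182 s.

t_p ≈ 0.000182 s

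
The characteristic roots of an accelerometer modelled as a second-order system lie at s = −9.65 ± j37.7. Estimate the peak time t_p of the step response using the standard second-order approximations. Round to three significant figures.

t_p ≈ 0.0833 s

t_p = π/ω_d with ω_d = 37.7 (the imaginary part), so t_p = 0.0833 s.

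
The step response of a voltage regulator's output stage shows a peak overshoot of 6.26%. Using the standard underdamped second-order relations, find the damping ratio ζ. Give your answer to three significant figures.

ζ ≈ 0.661

From %OS = 100·exp(−πζ/√(1−ζ²)), invert to get ζ = −ln(OS)/√(π² + ln²(OS)) with OS = 0.0626.
−ln 0.0626 = 2.771, so ζ = 2.771/√(π² + 7.678) = 0.661.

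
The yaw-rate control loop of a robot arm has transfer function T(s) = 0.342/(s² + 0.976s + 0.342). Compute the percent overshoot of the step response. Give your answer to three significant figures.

Matching coefficients with s² + 2ζω_n s + ω_n² gives ω_n² = 0.342 ⇒ ω_n = 0.585 rad/s, and ζ = 0.976/(2ω_n) = 0.834.
%OS = 100 e^{−πζ/√(1−ζ²)} with ζ = 0.834 gives 0.859%.

%OS ≈ 0.859%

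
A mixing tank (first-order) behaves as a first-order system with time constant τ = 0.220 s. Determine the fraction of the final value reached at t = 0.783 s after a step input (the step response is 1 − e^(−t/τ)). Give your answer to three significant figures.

y/y_∞ ≈ 0.972

y(t)/y_∞ = 1 − e^(−t/τ) = 1 − e^(−0.783/0.220) = 1 − e^(−3.56) = 0.972.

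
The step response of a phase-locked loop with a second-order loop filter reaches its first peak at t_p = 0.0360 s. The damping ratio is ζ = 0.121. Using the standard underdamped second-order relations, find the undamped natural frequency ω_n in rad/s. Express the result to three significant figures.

Peak time t_p = π/ω_d, so ω_d = π/t_p = π/0.0360 = 87.3 rad/s.
ω_n = ω_d/√(1−ζ²) = 87.3/√0.985 = 87.9 rad/s.

ω_n ≈ 87.9 rad/s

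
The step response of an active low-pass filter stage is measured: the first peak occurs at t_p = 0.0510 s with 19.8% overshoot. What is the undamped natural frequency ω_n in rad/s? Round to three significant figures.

The overshoot fixes ζ = −ln(OS)/√(π²+ln²(OS)) = 0.458.
From t_p = π/ω_d, ω_d = π/0.0510 = 61.6 rad/s, so ω_n = ω_d/√(1−ζ²) = 69.3 rad/s.

ω_n ≈ 69.3 rad/s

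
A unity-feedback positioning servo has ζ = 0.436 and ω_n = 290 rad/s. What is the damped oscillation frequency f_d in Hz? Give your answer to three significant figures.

f_d ≈ 41.5 Hz

ω_d = ω_n√(1−ζ²) = 290·√0.810 = 261 rad/s.
f_d = ω_d/(2π) = 41.5 Hz.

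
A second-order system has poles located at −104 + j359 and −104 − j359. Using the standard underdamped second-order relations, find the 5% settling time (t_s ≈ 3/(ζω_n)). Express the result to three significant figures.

For poles at −σ ± jω_d, ζω_n = σ = 104, so t_s ≈ 3/σ = 0.0288 s.

t_s ≈ 0.0288 s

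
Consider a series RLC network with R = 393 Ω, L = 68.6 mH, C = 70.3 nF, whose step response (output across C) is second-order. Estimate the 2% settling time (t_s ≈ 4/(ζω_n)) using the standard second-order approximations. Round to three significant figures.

t_s ≈ 0.00140 s

For a series RLC circuit (capacitor voltage as output), ω_n = 1/√(LC) = 1/√(68.6 mH · 70.3 nF) = 14400 rad/s.
ζ = (R/2)·√(C/L) = (393/2)·√(70.3 nF/68.6 mH) = 0.199.
t_s ≈ 4/(ζω_n) = 0.00140 s.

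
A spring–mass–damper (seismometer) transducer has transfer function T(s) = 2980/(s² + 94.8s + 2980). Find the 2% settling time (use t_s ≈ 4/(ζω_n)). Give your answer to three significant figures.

ω_n = √2980 = 54.6 rad/s; ζ = 94.8/(2·54.6) = 0.868.
t_s ≈ 4/(ζω_n) = 4/(0.868·54.6) = 0.0844 s.

t_s ≈ 0.0844 s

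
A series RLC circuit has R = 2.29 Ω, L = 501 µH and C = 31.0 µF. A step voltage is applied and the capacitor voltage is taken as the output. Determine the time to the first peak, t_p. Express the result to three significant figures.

For a series RLC circuit (capacitor voltage as output), ω_n = 1/√(LC) = 1/√(501 µH · 31.0 µF) = 8020 rad/s.
ζ = (R/2)·√(C/L) = (2.29/2)·√(31.0 µF/501 µH) = 0.285.
ω_d = 8020·√(1 − 0.285²) = 7690 rad/s. t_p = π/ω_d = 0.000408 s.

t_p ≈ 0.000408 s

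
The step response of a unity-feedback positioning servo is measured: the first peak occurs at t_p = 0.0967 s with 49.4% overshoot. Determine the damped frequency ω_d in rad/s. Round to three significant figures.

ω_d ≈ 32.5 rad/s

t_p = π/ω_d, so ω_d = π/0.0967 = 32.5 rad/s.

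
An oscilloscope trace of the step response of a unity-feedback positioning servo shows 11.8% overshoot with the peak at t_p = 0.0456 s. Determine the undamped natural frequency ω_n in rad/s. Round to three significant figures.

ζ from %OS: ζ = |ln 0.118|/√(π²+ln²0.118) = 0.562.
From t_p = π/ω_d, ω_d = π/0.0456 = 68.9 rad/s, so ω_n = ω_d/√(1−ζ²) = 83.3 rad/s.

ω_n ≈ 83.3 rad/s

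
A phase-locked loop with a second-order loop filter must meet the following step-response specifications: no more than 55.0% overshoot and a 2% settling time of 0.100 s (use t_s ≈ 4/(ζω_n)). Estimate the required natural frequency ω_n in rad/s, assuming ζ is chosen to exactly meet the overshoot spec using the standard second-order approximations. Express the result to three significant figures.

ω_n ≈ 214 rad/s

ζ = −ln(OS)/√(π² + (ln OS)²). With OS = 0.550, ln OS = −0.5978 and ζ = 0.5978/3.198 = 0.187.
From t_s ≈ 4/(ζω_n): ω_n = 4/(ζ·t_s) = 4/(0.187·0.100) = 214 rad/s.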